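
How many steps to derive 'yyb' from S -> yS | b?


Derivation: S => yS => yyS => yyb
Steps: 3


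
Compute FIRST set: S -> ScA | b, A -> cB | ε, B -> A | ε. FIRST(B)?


Per alternative of B: FIRST(A) = {c, ε}; FIRST(ε) = {ε}
FIRST(B) = {c, ε}


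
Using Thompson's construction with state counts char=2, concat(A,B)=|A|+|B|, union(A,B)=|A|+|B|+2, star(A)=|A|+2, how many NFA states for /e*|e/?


Syntax tree has 2 char leaf(s), 1 union(s), 1 star(s)
chars contribute 2×2 = 4; each union adds +2; each star adds +2
Total: 4 + 2 + 2 = 8 states


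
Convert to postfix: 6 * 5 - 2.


Left to right (same or higher precedence on left)
Postfix: 6 5 * 2 -


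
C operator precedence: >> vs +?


'+' is additive (level 9); '>>' is shift (level 8)
Higher level binds tighter
'+' has higher precedence than '>>'


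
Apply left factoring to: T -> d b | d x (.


Common prefix: 'd'
Factored: T -> d T', T' -> b | x (


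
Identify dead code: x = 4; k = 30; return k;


x is assigned but never read
Dead: 'x = 4'


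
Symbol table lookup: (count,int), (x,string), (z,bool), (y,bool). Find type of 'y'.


Lookup 'y' → type bool


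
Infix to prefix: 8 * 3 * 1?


left-to-right (same/higher precedence on left): tree is (* (* 8 3) 1)
Prefix: * * 8 3 1


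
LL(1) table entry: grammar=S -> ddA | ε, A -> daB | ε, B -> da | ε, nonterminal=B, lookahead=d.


For [B, d]: 'd' ∈ FIRST(da)
Entry: B -> da


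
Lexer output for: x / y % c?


Scan left to right, longest-match per lexeme
Tokens: ID(x), OP(/), ID(y), OP(%), ID(c)


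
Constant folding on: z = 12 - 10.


12 - 10 = 2 at compile time
Optimized: z = 2


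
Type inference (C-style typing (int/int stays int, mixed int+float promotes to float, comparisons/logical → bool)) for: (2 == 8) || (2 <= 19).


Operand types: bool || bool
Rule: logical operators take bool operands and yield bool
Result type: bool


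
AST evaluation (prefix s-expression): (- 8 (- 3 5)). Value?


Evaluate inner: (- 3 5) = -2
Evaluate root: (- 8 -2) = 10
Result: 10


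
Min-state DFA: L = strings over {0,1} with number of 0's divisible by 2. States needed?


Track (count of 0) mod 2: states 0..1, accept at 0
Minimal DFA: 2 states


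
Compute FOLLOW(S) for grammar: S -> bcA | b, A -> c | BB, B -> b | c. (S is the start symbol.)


$ ∈ FOLLOW(S). For each A -> αBβ: add FIRST(β)\{ε} to FOLLOW(B); if β nullable, add FOLLOW(A).
FOLLOW(S) = {$}


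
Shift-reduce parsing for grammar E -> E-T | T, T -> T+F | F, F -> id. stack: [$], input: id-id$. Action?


no handle on stack; shift 'id'
Action: shift


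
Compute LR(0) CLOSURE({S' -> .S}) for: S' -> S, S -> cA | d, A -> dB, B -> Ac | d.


Start: S' -> .S
For each item with dot before a nonterminal B, add B -> .γ for every B-production
Closure: [S' -> .S, S -> .cA, S -> .d]


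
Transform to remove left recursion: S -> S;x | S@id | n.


Left-recursive alternatives: S;x, S@id; non-recursive: n
Introduce S': S -> nS', S' -> ;xS' | @idS' | ε


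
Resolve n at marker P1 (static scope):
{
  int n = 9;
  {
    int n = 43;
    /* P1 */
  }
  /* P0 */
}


n declared in the same block as P1
n = 43


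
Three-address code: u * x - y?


Break into single-operator statements:
t1 = u * x
t2 = t1 - y


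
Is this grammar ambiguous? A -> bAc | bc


balanced b^n…c^n: each string has a unique parse
Unambiguous


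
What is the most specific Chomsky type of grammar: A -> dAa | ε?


Single nonterminal LHS, but d^n a^n is not regular
Classification: Type 2 (Context-Free)


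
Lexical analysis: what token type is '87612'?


Pattern: digits only
Type: INTEGER_LITERAL


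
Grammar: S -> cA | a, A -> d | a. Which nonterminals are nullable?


A nonterminal is nullable iff some alternative derives ε (directly, or every symbol in it is nullable)
Nullable: {}


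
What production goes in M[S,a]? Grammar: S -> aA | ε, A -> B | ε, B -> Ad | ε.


For [S, a]: 'a' ∈ FIRST(aA)
Entry: S -> aA


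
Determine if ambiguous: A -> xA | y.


right-linear, alternatives start with distinct terminals 'x' vs 'y': unique leftmost derivation
Unambiguous


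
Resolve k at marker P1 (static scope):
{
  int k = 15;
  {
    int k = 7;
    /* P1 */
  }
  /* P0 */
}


k declared in the same block as P1
k = 7


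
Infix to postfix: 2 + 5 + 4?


Left to right (same or higher precedence on left)
Postfix: 2 5 + 4 +


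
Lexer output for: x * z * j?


Scan left to right, longest-match per lexeme
Tokens: ID(x), OP(*), ID(z), OP(*), ID(j)


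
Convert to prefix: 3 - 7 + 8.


left-to-right (same/higher precedence on left): tree is (+ (- 3 7) 8)
Prefix: + - 3 7 8


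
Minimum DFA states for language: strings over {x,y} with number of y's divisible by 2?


Track (count of y) mod 2: states 0..1, accept at 0
Minimal DFA: 2 states


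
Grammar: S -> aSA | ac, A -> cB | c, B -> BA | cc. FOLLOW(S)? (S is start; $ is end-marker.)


$ ∈ FOLLOW(S). For each A -> αBβ: add FIRST(β)\{ε} to FOLLOW(B); if β nullable, add FOLLOW(A).
FOLLOW(S) = {$, c}


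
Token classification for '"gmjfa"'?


Pattern: double-quoted sequence
Type: STRING_LITERAL


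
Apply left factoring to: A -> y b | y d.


Common prefix: 'y'
Factored: A -> y A', A' -> b | d


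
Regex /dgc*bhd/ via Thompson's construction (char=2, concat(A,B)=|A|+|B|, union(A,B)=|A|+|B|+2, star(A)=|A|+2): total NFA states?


Syntax tree has 6 char leaf(s), 0 union(s), 1 star(s)
chars contribute 6×2 = 12; each union adds +2; each star adds +2
Total: 12 + 0 + 2 = 14 states


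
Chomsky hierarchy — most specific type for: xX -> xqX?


LHS has context (more than one symbol) and |LHS| ≤ |RHS|
Classification: Type 1 (Context-Sensitive)


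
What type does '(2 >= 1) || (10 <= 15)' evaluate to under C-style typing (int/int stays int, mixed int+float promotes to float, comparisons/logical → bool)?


Operand types: bool || bool
Rule: logical operators take bool operands and yield bool
Result type: bool


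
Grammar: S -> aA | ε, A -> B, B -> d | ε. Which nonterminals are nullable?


A nonterminal is nullable iff some alternative derives ε (directly, or every symbol in it is nullable)
Nullable: {A, B, S}


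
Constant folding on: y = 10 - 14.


10 - 14 = -4 at compile time
Optimized: y = -4


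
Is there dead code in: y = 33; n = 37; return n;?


y is assigned but never read
Dead: 'y = 33'


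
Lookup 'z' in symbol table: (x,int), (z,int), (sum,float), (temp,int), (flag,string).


Lookup 'z' → type int


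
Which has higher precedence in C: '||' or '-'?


'-' is additive (level 9); '||' is logical OR (level 1)
Higher level binds tighter
'-' has higher precedence than '||'


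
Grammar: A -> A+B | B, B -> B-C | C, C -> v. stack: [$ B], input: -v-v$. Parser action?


shift '-' to continue B -> B-C
Action: shift


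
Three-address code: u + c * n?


Break into single-operator statements:
t1 = c * n
t2 = u + t1


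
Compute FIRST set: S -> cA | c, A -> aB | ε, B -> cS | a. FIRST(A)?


Per alternative of A: FIRST(aB) = {a}; FIRST(ε) = {ε}
FIRST(A) = {a, ε}


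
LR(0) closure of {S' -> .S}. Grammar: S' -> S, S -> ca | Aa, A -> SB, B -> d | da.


Start: S' -> .S
For each item with dot before a nonterminal B, add B -> .γ for every B-production
Closure: [S' -> .S, S -> .ca, S -> .Aa, A -> .SB]


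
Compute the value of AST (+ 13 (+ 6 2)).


Evaluate inner: (+ 6 2) = 8
Evaluate root: (+ 13 8) = 21
Result: 21


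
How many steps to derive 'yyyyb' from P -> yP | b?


Derivation: P => yP => yyP => yyyP => yyyyP => yyyyb
Steps: 5


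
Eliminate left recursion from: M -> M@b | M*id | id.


Left-recursive alternatives: M@b, M*id; non-recursive: id
Introduce M': M -> idM', M' -> @bM' | *idM' | ε


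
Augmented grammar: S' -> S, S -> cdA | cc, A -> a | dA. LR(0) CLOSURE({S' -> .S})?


Start: S' -> .S
For each item with dot before a nonterminal B, add B -> .γ for every B-production
Closure: [S' -> .S, S -> .cdA, S -> .cc]


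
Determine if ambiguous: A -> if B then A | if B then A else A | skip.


dangling else: 'if B then if B then skip else skip' parses two ways
Ambiguous


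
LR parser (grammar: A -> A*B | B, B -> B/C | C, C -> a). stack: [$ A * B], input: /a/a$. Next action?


'/' can extend B; shift to build B -> B/C
Action: shift


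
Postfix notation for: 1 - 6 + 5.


Left to right (same or higher precedence on left)
Postfix: 1 6 - 5 +


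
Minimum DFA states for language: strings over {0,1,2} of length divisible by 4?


Track length mod 4: states 0..3, accept at 0
Minimal DFA: 4 states


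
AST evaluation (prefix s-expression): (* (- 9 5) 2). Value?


Evaluate inner: (- 9 5) = 4
Evaluate root: (* 4 2) = 8
Result: 8


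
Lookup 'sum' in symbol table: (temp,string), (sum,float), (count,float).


Lookup 'sum' → type float


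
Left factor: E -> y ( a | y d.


Common prefix: 'y'
Factored: E -> y E', E' -> ( a | d


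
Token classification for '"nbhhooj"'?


Pattern: double-quoted sequence
Type: STRING_LITERAL


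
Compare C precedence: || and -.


'-' is additive (level 9); '||' is logical OR (level 1)
Higher level binds tighter
'-' has higher precedence than '||'


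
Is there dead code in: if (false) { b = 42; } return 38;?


condition is constant false, so the whole block is unreachable
Dead: 'if (false) { b = 42; }'


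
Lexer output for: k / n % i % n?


Scan left to right, longest-match per lexeme
Tokens: ID(k), OP(/), ID(n), OP(%), ID(i), OP(%), ID(n)


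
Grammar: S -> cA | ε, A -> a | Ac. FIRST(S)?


Per alternative of S: FIRST(cA) = {c}; FIRST(ε) = {ε}
FIRST(S) = {c, ε}


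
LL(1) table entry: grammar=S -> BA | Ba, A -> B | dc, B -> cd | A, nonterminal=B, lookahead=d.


For [B, d]: 'd' ∈ FIRST(A)
Entry: B -> A


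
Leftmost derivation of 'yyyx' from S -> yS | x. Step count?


Derivation: S => yS => yyS => yyyS => yyyx
Steps: 4


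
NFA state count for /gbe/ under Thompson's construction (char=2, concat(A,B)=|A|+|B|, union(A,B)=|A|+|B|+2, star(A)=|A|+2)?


Syntax tree has 3 char leaf(s), 0 union(s), 0 star(s)
chars contribute 3×2 = 6; each union adds +2; each star adds +2
Total: 6 + 0 + 0 = 6 states


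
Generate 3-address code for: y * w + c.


Break into single-operator statements:
t1 = y * w
t2 = t1 + c


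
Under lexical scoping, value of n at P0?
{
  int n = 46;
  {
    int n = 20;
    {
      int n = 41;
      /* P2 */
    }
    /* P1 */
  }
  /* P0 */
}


n declared in the same block as P0
n = 46


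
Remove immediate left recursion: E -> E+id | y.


Left-recursive alternatives: E+id; non-recursive: y
Introduce E': E -> yE', E' -> +idE' | ε


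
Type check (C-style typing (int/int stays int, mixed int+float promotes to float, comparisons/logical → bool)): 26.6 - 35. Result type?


Operand types: float - int
Rule: mixed int/float promotes to float; int/int stays int
Result type: float


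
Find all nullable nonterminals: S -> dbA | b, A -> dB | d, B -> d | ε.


A nonterminal is nullable iff some alternative derives ε (directly, or every symbol in it is nullable)
Nullable: {B}


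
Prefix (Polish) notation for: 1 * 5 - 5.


left-to-right (same/higher precedence on left): tree is (- (* 1 5) 5)
Prefix: - * 1 5 5


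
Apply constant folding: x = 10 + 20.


10 + 20 = 30 at compile time
Optimized: x = 30


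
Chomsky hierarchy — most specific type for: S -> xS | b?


Right-linear: every RHS is a terminal or a terminal followed by one nonterminal
Classification: Type 3 (Regular)


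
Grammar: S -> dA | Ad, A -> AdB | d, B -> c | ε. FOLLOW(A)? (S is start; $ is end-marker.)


$ ∈ FOLLOW(S). For each A -> αBβ: add FIRST(β)\{ε} to FOLLOW(B); if β nullable, add FOLLOW(A).
FOLLOW(A) = {$, d}


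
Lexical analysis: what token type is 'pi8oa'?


Pattern: letter/underscore followed by alphanumerics, not a keyword
Type: IDENTIFIER


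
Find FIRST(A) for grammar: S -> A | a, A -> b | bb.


Per alternative of A: FIRST(b) = {b}; FIRST(bb) = {b}
FIRST(A) = {b}


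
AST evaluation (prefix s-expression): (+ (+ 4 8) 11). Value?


Evaluate inner: (+ 4 8) = 12
Evaluate root: (+ 12 11) = 23
Result: 23


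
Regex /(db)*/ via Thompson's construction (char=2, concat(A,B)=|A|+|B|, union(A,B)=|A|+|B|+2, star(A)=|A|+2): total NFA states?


Syntax tree has 2 char leaf(s), 0 union(s), 1 star(s)
chars contribute 2×2 = 4; each union adds +2; each star adds +2
Total: 4 + 0 + 2 = 6 states


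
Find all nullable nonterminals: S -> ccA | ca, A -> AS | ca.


A nonterminal is nullable iff some alternative derives ε (directly, or every symbol in it is nullable)
Nullable: {}


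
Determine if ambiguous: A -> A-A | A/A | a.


'a-a/a' has two parse trees (no precedence encoded between - and /)
Ambiguous


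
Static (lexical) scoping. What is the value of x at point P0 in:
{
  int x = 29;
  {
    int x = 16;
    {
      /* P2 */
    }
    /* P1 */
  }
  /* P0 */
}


x declared in the same block as P0
x = 29


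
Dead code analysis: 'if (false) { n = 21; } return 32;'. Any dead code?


condition is constant false, so the whole block is unreachable
Dead: 'if (false) { n = 21; }'


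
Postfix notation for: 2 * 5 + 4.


Left to right (same or higher precedence on left)
Postfix: 2 5 * 4 +


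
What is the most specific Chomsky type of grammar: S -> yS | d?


Right-linear: every RHS is a terminal or a terminal followed by one nonterminal
Classification: Type 3 (Regular)


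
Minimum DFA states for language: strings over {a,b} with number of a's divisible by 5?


Track (count of a) mod 5: states 0..4, accept at 0
Minimal DFA: 5 states


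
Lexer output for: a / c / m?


Scan left to right, longest-match per lexeme
Tokens: ID(a), OP(/), ID(c), OP(/), ID(m)


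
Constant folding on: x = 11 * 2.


11 * 2 = 22 at compile time
Optimized: x = 22


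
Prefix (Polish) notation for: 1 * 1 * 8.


left-to-right (same/higher precedence on left): tree is (* (* 1 1) 8)
Prefix: * * 1 1 8


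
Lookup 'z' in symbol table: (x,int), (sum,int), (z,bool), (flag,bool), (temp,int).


Lookup 'z' → type bool


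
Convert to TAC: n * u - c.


Break into single-operator statements:
t1 = n * u
t2 = t1 - c


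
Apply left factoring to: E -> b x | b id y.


Common prefix: 'b'
Factored: E -> b E', E' -> x | id y


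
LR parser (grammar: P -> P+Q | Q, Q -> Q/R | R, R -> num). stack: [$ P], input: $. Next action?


start symbol P on stack, input exhausted
Action: accept


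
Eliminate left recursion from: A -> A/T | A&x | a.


Left-recursive alternatives: A/T, A&x; non-recursive: a
Introduce A': A -> aA', A' -> /TA' | &xA' | ε


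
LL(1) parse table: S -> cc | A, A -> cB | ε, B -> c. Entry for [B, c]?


For [B, c]: 'c' ∈ FIRST(c)
Entry: B -> c


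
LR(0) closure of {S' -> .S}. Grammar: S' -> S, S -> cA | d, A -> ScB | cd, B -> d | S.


Start: S' -> .S
For each item with dot before a nonterminal B, add B -> .γ for every B-production
Closure: [S' -> .S, S -> .cA, S -> .d]


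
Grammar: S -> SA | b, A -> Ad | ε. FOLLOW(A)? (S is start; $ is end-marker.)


$ ∈ FOLLOW(S). For each A -> αBβ: add FIRST(β)\{ε} to FOLLOW(B); if β nullable, add FOLLOW(A).
FOLLOW(A) = {$, d}


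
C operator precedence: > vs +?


'+' is additive (level 9); '>' is relational (level 7)
Higher level binds tighter
'+' has higher precedence than '>'


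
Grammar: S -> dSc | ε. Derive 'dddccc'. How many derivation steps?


Derivation: S => dSc => ddScc => dddSccc => dddccc
Steps: 4


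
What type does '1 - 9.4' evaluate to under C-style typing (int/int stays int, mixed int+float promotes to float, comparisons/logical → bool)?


Operand types: int - float
Rule: mixed int/float promotes to float; int/int stays int
Result type: float


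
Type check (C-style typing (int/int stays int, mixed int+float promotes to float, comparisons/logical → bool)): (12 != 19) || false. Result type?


Operand types: bool || bool
Rule: logical operators take bool operands and yield bool
Result type: bool


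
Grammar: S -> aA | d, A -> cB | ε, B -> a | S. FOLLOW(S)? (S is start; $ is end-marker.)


$ ∈ FOLLOW(S). For each A -> αBβ: add FIRST(β)\{ε} to FOLLOW(B); if β nullable, add FOLLOW(A).
FOLLOW(S) = {$}


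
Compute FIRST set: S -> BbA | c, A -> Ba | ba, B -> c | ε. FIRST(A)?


Per alternative of A: FIRST(Ba) = {a, c}; FIRST(ba) = {b}
FIRST(A) = {a, b, c}


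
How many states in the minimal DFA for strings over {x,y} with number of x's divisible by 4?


Track (count of x) mod 4: states 0..3, accept at 0
Minimal DFA: 4 states


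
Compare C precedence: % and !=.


'%' is multiplicative (level 10); '!=' is equality (level 6)
Higher level binds tighter
'%' has higher precedence than '!='


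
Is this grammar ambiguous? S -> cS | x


right-linear, alternatives start with distinct terminals 'c' vs 'x': unique leftmost derivation
Unambiguous


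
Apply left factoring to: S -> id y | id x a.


Common prefix: 'id'
Factored: S -> id S', S' -> y | x a


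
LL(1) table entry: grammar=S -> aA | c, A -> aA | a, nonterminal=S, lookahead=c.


For [S, c]: 'c' ∈ FIRST(c)
Entry: S -> c


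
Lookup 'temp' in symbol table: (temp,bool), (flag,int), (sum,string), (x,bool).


Lookup 'temp' → type bool


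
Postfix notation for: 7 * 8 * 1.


Left to right (same or higher precedence on left)
Postfix: 7 8 * 1 *


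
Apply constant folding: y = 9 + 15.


9 + 15 = 24 at compile time
Optimized: y = 24


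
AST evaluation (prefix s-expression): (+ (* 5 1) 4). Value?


Evaluate inner: (* 5 1) = 5
Evaluate root: (+ 5 4) = 9
Result: 9


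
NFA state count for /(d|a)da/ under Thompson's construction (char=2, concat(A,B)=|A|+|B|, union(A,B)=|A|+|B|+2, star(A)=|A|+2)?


Syntax tree has 4 char leaf(s), 1 union(s), 0 star(s)
chars contribute 4×2 = 8; each union adds +2; each star adds +2
Total: 8 + 2 + 0 = 10 states


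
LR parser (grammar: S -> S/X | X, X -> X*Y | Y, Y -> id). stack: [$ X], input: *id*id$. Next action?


shift '*' to continue X -> X*Y
Action: shift


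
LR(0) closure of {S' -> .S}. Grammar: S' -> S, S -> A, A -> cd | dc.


Start: S' -> .S
For each item with dot before a nonterminal B, add B -> .γ for every B-production
Closure: [S' -> .S, S -> .A, A -> .cd, A -> .dc]


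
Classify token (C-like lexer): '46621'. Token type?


Pattern: digits only
Type: INTEGER_LITERAL


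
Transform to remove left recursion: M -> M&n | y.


Left-recursive alternatives: M&n; non-recursive: y
Introduce M': M -> yM', M' -> &nM' | ε


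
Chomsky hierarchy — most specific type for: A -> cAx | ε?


Single nonterminal LHS, but c^n x^n is not regular
Classification: Type 2 (Context-Free)


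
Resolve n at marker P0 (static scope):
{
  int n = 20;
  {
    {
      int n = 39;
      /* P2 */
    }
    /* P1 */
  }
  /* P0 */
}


n declared in the same block as P0
n = 20


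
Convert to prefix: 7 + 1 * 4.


'*' binds tighter: tree is (+ 7 (* 1 4))
Prefix: + 7 * 1 4


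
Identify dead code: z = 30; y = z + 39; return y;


z is read by y's definition; y is returned
No dead code


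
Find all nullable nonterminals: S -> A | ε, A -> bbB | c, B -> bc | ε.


A nonterminal is nullable iff some alternative derives ε (directly, or every symbol in it is nullable)
Nullable: {B, S}


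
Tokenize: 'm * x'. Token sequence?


Scan left to right, longest-match per lexeme
Tokens: ID(m), OP(*), ID(x)


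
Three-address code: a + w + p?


Break into single-operator statements:
t1 = a + w
t2 = t1 + p


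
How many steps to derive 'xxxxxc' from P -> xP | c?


Derivation: P => xP => xxP => xxxP => xxxxP => xxxxxP => xxxxxc
Steps: 6


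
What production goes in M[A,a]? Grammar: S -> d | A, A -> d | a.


For [A, a]: 'a' ∈ FIRST(a)
Entry: A -> a


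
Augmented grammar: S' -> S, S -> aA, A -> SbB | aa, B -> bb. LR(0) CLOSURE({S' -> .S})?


Start: S' -> .S
For each item with dot before a nonterminal B, add B -> .γ for every B-production
Closure: [S' -> .S, S -> .aA]


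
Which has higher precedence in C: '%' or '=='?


'%' is multiplicative (level 10); '==' is equality (level 6)
Higher level binds tighter
'%' has higher precedence than '=='


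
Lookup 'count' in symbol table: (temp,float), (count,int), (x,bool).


Lookup 'count' → type int


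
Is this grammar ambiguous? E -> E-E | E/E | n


'n-n/n' has two parse trees (no precedence encoded between - and /)
Ambiguous


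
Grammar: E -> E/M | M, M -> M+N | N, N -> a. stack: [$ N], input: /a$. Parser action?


'N' (not preceded by M+) is the handle for M -> N
Action: reduce (M -> N)


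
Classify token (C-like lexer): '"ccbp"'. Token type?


Pattern: double-quoted sequence
Type: STRING_LITERAL


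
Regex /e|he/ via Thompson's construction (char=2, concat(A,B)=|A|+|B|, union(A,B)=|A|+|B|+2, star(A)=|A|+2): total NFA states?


Syntax tree has 3 char leaf(s), 1 union(s), 0 star(s)
chars contribute 3×2 = 6; each union adds +2; each star adds +2
Total: 6 + 2 + 0 = 8 states


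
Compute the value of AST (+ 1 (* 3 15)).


Evaluate inner: (* 3 15) = 45
Evaluate root: (+ 1 45) = 46
Result: 46


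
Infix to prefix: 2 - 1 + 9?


left-to-right (same/higher precedence on left): tree is (+ (- 2 1) 9)
Prefix: + - 2 1 9


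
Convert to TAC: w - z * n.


Break into single-operator statements:
t1 = z * n
t2 = w - t1


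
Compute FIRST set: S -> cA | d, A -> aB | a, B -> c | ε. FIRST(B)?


Per alternative of B: FIRST(c) = {c}; FIRST(ε) = {ε}
FIRST(B) = {c, ε}


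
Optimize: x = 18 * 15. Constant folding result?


18 * 15 = 270 at compile time
Optimized: x = 270


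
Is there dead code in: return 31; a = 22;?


statement follows a return and is unreachable
Dead: 'a = 22'


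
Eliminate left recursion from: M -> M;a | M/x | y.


Left-recursive alternatives: M;a, M/x; non-recursive: y
Introduce M': M -> yM', M' -> ;aM' | /xM' | ε


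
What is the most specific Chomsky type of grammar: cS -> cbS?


LHS has context (more than one symbol) and |LHS| ≤ |RHS|
Classification: Type 1 (Context-Sensitive)


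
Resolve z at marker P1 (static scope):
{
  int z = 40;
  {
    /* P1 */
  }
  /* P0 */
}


P1's block does not declare z; resolves to the enclosing declaration at depth 0
z = 40


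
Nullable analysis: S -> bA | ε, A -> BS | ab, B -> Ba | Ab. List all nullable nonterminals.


A nonterminal is nullable iff some alternative derives ε (directly, or every symbol in it is nullable)
Nullable: {S}


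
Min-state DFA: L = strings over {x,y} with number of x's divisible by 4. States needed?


Track (count of x) mod 4: states 0..3, accept at 0
Minimal DFA: 4 states


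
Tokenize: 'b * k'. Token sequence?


Scan left to right, longest-match per lexeme
Tokens: ID(b), OP(*), ID(k)


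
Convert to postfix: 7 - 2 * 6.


* has higher precedence, evaluate 2*6 first
Postfix: 7 2 6 * -


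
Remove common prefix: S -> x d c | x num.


Common prefix: 'x'
Factored: S -> x S', S' -> d c | num


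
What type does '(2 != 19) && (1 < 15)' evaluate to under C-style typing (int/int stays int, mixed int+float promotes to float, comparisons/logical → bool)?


Operand types: bool && bool
Rule: logical operators take bool operands and yield bool
Result type: bool


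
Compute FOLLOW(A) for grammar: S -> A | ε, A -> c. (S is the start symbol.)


$ ∈ FOLLOW(S). For each A -> αBβ: add FIRST(β)\{ε} to FOLLOW(B); if β nullable, add FOLLOW(A).
FOLLOW(A) = {$}


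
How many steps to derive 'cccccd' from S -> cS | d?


Derivation: S => cS => ccS => cccS => ccccS => cccccS => cccccd
Steps: 6


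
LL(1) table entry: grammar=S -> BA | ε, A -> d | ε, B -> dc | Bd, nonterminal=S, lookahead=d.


For [S, d]: 'd' ∈ FIRST(BA)
Entry: S -> BA


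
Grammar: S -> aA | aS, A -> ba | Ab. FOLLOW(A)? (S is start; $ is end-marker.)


$ ∈ FOLLOW(S). For each A -> αBβ: add FIRST(β)\{ε} to FOLLOW(B); if β nullable, add FOLLOW(A).
FOLLOW(A) = {$, b}


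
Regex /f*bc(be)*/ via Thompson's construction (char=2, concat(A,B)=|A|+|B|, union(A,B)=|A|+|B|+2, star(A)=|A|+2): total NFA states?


Syntax tree has 5 char leaf(s), 0 union(s), 2 star(s)
chars contribute 5×2 = 10; each union adds +2; each star adds +2
Total: 10 + 0 + 4 = 14 states


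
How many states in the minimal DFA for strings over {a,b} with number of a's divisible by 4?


Track (count of a) mod 4: states 0..3, accept at 0
Minimal DFA: 4 states


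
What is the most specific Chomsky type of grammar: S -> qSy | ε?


Single nonterminal LHS, but q^n y^n is not regular
Classification: Type 2 (Context-Free)


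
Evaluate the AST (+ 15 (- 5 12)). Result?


Evaluate inner: (- 5 12) = -7
Evaluate root: (+ 15 -7) = 8
Result: 8


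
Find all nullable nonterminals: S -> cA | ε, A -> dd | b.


A nonterminal is nullable iff some alternative derives ε (directly, or every symbol in it is nullable)
Nullable: {S}


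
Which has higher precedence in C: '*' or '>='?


'*' is multiplicative (level 10); '>=' is relational (level 7)
Higher level binds tighter
'*' has higher precedence than '>='


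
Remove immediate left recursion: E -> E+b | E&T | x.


Left-recursive alternatives: E+b, E&T; non-recursive: x
Introduce E': E -> xE', E' -> +bE' | &TE' | ε


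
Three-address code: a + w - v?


Break into single-operator statements:
t1 = a + w
t2 = t1 - v


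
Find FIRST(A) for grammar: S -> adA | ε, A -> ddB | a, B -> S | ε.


Per alternative of A: FIRST(ddB) = {d}; FIRST(a) = {a}
FIRST(A) = {a, d}


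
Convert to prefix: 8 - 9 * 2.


'*' binds tighter: tree is (- 8 (* 9 2))
Prefix: - 8 * 9 2


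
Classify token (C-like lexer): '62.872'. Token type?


Pattern: digits with a decimal point
Type: FLOAT_LITERAL


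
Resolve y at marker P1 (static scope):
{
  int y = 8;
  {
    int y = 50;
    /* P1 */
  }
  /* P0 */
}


y declared in the same block as P1
y = 50


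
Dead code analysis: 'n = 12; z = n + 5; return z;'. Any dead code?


n is read by z's definition; z is returned
No dead code


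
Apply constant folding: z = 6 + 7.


6 + 7 = 13 at compile time
Optimized: z = 13


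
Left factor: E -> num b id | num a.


Common prefix: 'num'
Factored: E -> num E', E' -> b id | a


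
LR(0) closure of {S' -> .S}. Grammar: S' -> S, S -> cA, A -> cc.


Start: S' -> .S
For each item with dot before a nonterminal B, add B -> .γ for every B-production
Closure: [S' -> .S, S -> .cA]


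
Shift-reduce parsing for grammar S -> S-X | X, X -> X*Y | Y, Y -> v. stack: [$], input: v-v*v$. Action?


no handle on stack; shift 'v'
Action: shift


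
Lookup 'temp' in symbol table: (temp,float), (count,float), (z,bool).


Lookup 'temp' → type float


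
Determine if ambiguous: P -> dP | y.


right-linear, alternatives start with distinct terminals 'd' vs 'y': unique leftmost derivation
Unambiguous


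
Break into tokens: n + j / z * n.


Scan left to right, longest-match per lexeme
Tokens: ID(n), OP(+), ID(j), OP(/), ID(z), OP(*), ID(n)


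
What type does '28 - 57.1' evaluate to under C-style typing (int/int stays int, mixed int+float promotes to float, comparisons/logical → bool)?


Operand types: int - float
Rule: mixed int/float promotes to float; int/int stays int
Result type: float


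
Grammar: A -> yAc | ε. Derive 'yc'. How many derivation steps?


Derivation: A => yAc => yc
Steps: 2


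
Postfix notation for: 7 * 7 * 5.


Left to right (same or higher precedence on left)
Postfix: 7 7 * 5 *


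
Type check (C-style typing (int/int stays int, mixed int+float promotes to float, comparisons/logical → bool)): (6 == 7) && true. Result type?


Operand types: bool && bool
Rule: logical operators take bool operands and yield bool
Result type: bool


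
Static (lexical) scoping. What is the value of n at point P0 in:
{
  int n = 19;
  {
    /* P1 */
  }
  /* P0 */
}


n declared in the same block as P0
n = 19


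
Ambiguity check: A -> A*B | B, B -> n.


precedence layered via separate nonterminal B: deterministic
Unambiguous


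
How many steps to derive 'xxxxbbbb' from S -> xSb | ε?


Derivation: S => xSb => xxSbb => xxxSbbb => xxxxSbbbb => xxxxbbbb
Steps: 5


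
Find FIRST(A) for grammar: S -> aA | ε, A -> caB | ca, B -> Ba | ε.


Per alternative of A: FIRST(caB) = {c}; FIRST(ca) = {c}
FIRST(A) = {c}


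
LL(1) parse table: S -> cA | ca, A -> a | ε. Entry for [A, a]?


For [A, a]: 'a' ∈ FIRST(a)
Entry: A -> a


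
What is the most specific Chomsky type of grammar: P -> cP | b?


Right-linear: every RHS is a terminal or a terminal followed by one nonterminal
Classification: Type 3 (Regular)


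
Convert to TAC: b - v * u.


Break into single-operator statements:
t1 = v * u
t2 = b - t1


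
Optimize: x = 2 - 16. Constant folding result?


2 - 16 = -14 at compile time
Optimized: x = -14


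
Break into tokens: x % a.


Scan left to right, longest-match per lexeme
Tokens: ID(x), OP(%), ID(a)


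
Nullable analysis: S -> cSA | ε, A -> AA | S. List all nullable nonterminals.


A nonterminal is nullable iff some alternative derives ε (directly, or every symbol in it is nullable)
Nullable: {A, S}


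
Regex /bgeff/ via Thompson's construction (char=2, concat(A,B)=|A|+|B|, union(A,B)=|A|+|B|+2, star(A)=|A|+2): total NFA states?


Syntax tree has 5 char leaf(s), 0 union(s), 0 star(s)
chars contribute 5×2 = 10; each union adds +2; each star adds +2
Total: 10 + 0 + 0 = 10 states


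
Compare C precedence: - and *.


'*' is multiplicative (level 10); '-' is additive (level 9)
Higher level binds tighter
'*' has higher precedence than '-'


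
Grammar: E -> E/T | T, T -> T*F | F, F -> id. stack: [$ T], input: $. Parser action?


lookahead ∉ {*} so T won't extend; reduce E -> T
Action: reduce (E -> T)


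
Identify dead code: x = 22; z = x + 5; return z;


x is read by z's definition; z is returned
No dead code


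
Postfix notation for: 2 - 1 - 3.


Left to right (same or higher precedence on left)
Postfix: 2 1 - 3 -


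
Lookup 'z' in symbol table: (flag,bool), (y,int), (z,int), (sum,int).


Lookup 'z' → type int


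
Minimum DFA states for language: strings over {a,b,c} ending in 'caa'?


Track the longest suffix of input matching a prefix of 'caa': 4 classes (prefixes of length 0..3)
Minimal DFA: 4 states


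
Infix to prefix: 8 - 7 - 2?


left-to-right (same/higher precedence on left): tree is (- (- 8 7) 2)
Prefix: - - 8 7 2


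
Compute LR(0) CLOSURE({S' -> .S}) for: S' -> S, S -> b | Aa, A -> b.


Start: S' -> .S
For each item with dot before a nonterminal B, add B -> .γ for every B-production
Closure: [S' -> .S, S -> .b, S -> .Aa, A -> .b]


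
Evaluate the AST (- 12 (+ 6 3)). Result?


Evaluate inner: (+ 6 3) = 9
Evaluate root: (- 12 9) = 3
Result: 3


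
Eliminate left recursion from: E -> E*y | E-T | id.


Left-recursive alternatives: E*y, E-T; non-recursive: id
Introduce E': E -> idE', E' -> *yE' | -TE' | ε


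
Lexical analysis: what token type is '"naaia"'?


Pattern: double-quoted sequence
Type: STRING_LITERAL


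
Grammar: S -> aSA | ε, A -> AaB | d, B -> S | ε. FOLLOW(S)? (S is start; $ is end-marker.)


$ ∈ FOLLOW(S). For each A -> αBβ: add FIRST(β)\{ε} to FOLLOW(B); if β nullable, add FOLLOW(A).
FOLLOW(S) = {$, a, d}


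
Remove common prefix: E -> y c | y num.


Common prefix: 'y'
Factored: E -> y E', E' -> c | num


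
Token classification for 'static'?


Pattern: reserved word
Type: KEYWORD


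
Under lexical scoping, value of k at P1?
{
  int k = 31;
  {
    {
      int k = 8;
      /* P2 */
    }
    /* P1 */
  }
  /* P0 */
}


P1's block does not declare k; resolves to the enclosing declaration at depth 0
k = 31


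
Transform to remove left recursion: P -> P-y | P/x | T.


Left-recursive alternatives: P-y, P/x; non-recursive: T
Introduce P': P -> TP', P' -> -yP' | /xP' | ε


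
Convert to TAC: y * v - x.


Break into single-operator statements:
t1 = y * v
t2 = t1 - x


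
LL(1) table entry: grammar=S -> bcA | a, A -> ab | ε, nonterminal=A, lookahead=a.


For [A, a]: 'a' ∈ FIRST(ab)
Entry: A -> ab


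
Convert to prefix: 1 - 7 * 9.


'*' binds tighter: tree is (- 1 (* 7 9))
Prefix: - 1 * 7 9


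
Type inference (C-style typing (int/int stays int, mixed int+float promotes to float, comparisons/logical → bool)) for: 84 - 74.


Operand types: int - int
Rule: mixed int/float promotes to float; int/int stays int
Result type: int


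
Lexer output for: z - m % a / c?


Scan left to right, longest-match per lexeme
Tokens: ID(z), OP(-), ID(m), OP(%), ID(a), OP(/), ID(c)


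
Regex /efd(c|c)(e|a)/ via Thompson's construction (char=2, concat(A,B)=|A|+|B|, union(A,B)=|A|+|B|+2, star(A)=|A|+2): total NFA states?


Syntax tree has 7 char leaf(s), 2 union(s), 0 star(s)
chars contribute 7×2 = 14; each union adds +2; each star adds +2
Total: 14 + 4 + 0 = 18 states


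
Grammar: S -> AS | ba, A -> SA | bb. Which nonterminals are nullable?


A nonterminal is nullable iff some alternative derives ε (directly, or every symbol in it is nullable)
Nullable: {}


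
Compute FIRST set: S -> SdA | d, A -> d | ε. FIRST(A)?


Per alternative of A: FIRST(d) = {d}; FIRST(ε) = {ε}
FIRST(A) = {d, ε}


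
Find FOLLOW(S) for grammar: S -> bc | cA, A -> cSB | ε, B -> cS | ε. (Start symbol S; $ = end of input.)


$ ∈ FOLLOW(S). For each A -> αBβ: add FIRST(β)\{ε} to FOLLOW(B); if β nullable, add FOLLOW(A).
FOLLOW(S) = {$, c}


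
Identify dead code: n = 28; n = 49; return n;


first assignment to n is overwritten before any read
Dead: 'n = 28'


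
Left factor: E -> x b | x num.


Common prefix: 'x'
Factored: E -> x E', E' -> b | num


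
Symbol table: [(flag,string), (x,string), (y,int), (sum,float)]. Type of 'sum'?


Lookup 'sum' → type float


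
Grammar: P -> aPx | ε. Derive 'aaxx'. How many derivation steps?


Derivation: P => aPx => aaPxx => aaxx
Steps: 3


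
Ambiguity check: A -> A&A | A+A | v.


'v&v+v' has two parse trees (no precedence encoded between & and +)
Ambiguous


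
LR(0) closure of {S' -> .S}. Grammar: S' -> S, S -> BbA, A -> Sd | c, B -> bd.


Start: S' -> .S
For each item with dot before a nonterminal B, add B -> .γ for every B-production
Closure: [S' -> .S, S -> .BbA, B -> .bd]


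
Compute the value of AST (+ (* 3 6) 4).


Evaluate inner: (* 3 6) = 18
Evaluate root: (+ 18 4) = 22
Result: 22


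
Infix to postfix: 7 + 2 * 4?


* has higher precedence, evaluate 2*4 first
Postfix: 7 2 4 * +


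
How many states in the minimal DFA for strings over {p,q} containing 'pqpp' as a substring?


KMP-style automaton: 4 progress states + 1 absorbing accept = 5
Minimal DFA: 5 states


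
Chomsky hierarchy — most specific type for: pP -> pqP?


LHS has context (more than one symbol) and |LHS| ≤ |RHS|
Classification: Type 1 (Context-Sensitive)


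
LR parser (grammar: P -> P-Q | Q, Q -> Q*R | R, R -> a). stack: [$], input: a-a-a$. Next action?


no handle on stack; shift 'a'
Action: shift


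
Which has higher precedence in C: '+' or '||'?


'+' is additive (level 9); '||' is logical OR (level 1)
Higher level binds tighter
'+' has higher precedence than '||'


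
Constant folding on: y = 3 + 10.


3 + 10 = 13 at compile time
Optimized: y = 13


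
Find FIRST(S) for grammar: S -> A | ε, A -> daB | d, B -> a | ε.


Per alternative of S: FIRST(A) = {d}; FIRST(ε) = {ε}
FIRST(S) = {d, ε}


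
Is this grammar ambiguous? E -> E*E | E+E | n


'n*n+n' has two parse trees (no precedence encoded between * and +)
Ambiguous


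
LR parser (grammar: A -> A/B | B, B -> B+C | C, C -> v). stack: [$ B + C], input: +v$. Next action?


handle 'B+C' on top
Action: reduce (B -> B+C)


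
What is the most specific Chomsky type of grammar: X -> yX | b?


Right-linear: every RHS is a terminal or a terminal followed by one nonterminal
Classification: Type 3 (Regular)


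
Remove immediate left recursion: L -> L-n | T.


Left-recursive alternatives: L-n; non-recursive: T
Introduce L': L -> TL', L' -> -nL' | ε


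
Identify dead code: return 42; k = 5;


statement follows a return and is unreachable
Dead: 'k = 5'


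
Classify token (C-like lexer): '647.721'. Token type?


Pattern: digits with a decimal point
Type: FLOAT_LITERAL


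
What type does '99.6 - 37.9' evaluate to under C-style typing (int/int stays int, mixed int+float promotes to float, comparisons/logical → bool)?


Operand types: float - float
Rule: mixed int/float promotes to float; int/int stays int
Result type: float


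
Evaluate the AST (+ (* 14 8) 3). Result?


Evaluate inner: (* 14 8) = 112
Evaluate root: (+ 112 3) = 115
Result: 115


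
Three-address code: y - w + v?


Break into single-operator statements:
t1 = y - w
t2 = t1 + v


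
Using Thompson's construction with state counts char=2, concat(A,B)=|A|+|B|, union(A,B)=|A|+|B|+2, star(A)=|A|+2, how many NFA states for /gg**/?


Syntax tree has 2 char leaf(s), 0 union(s), 2 star(s)
chars contribute 2×2 = 4; each union adds +2; each star adds +2
Total: 4 + 0 + 4 = 8 states


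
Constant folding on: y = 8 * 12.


8 * 12 = 96 at compile time
Optimized: y = 96


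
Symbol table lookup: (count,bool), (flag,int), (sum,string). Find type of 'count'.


Lookup 'count' → type bool


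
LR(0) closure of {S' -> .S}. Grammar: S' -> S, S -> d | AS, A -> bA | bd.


Start: S' -> .S
For each item with dot before a nonterminal B, add B -> .γ for every B-production
Closure: [S' -> .S, S -> .d, S -> .AS, A -> .bA, A -> .bd]


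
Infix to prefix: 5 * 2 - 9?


left-to-right (same/higher precedence on left): tree is (- (* 5 2) 9)
Prefix: - * 5 2 9


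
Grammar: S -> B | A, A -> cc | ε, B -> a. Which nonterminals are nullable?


A nonterminal is nullable iff some alternative derives ε (directly, or every symbol in it is nullable)
Nullable: {A, S}


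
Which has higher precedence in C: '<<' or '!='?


'<<' is shift (level 8); '!=' is equality (level 6)
Higher level binds tighter
'<<' has higher precedence than '!='


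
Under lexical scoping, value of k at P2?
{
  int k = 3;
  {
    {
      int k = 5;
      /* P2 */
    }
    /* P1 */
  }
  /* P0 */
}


k declared in the same block as P2
k = 5


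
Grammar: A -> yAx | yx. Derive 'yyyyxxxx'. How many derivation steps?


Derivation: A => yAx => yyAxx => yyyAxxx => yyyyxxxx
Steps: 4


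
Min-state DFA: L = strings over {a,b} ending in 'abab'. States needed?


Track the longest suffix of input matching a prefix of 'abab': 5 classes (prefixes of length 0..4)
Minimal DFA: 5 states


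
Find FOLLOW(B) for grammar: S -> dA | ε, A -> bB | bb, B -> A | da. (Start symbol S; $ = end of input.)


$ ∈ FOLLOW(S). For each A -> αBβ: add FIRST(β)\{ε} to FOLLOW(B); if β nullable, add FOLLOW(A).
FOLLOW(B) = {$}
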